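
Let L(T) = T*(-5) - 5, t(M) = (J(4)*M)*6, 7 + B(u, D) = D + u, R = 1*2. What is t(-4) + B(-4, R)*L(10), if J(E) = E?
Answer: 399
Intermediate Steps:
R = 2
B(u, D) = -7 + D + u (B(u, D) = -7 + (D + u) = -7 + D + u)
t(M) = 24*M (t(M) = (4*M)*6 = 24*M)
L(T) = -5 - 5*T (L(T) = -5*T - 5 = -5 - 5*T)
t(-4) + B(-4, R)*L(10) = 24*(-4) + (-7 + 2 - 4)*(-5 - 5*10) = -96 - 9*(-5 - 50) = -96 - 9*(-55) = -96 + 495 = 399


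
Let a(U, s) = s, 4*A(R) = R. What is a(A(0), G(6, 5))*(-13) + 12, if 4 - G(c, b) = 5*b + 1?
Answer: 298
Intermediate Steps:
A(R) = R/4
G(c, b) = 3 - 5*b (G(c, b) = 4 - (5*b + 1) = 4 - (1 + 5*b) = 4 + (-1 - 5*b) = 3 - 5*b)
a(A(0), G(6, 5))*(-13) + 12 = (3 - 5*5)*(-13) + 12 = (3 - 25)*(-13) + 12 = -22*(-13) + 12 = 286 + 12 = 298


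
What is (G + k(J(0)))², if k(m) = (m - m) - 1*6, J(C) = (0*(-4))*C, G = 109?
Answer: 10609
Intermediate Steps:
J(C) = 0 (J(C) = 0*C = 0)
k(m) = -6 (k(m) = 0 - 6 = -6)
(G + k(J(0)))² = (109 - 6)² = 103² = 10609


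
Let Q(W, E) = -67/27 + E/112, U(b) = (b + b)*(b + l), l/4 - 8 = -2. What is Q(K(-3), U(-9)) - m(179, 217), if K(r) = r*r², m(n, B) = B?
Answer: -335501/1512 ≈ -221.89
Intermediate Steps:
l = 24 (l = 32 + 4*(-2) = 32 - 8 = 24)
U(b) = 2*b*(24 + b) (U(b) = (b + b)*(b + 24) = (2*b)*(24 + b) = 2*b*(24 + b))
K(r) = r³
Q(W, E) = -67/27 + E/112 (Q(W, E) = -67*1/27 + E*(1/112) = -67/27 + E/112)
Q(K(-3), U(-9)) - m(179, 217) = (-67/27 + (2*(-9)*(24 - 9))/112) - 1*217 = (-67/27 + (2*(-9)*15)/112) - 217 = (-67/27 + (1/112)*(-270)) - 217 = (-67/27 - 135/56) - 217 = -7397/1512 - 217 = -335501/1512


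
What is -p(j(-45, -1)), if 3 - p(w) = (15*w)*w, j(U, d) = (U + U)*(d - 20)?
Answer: 53581497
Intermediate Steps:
j(U, d) = 2*U*(-20 + d) (j(U, d) = (2*U)*(-20 + d) = 2*U*(-20 + d))
p(w) = 3 - 15*w² (p(w) = 3 - 15*w*w = 3 - 15*w²)
-p(j(-45, -1)) = -(3 - 15*8100*(-20 - 1)²) = -(3 - 15*(2*(-45)*(-21))²) = -(3 - 15*1890²) = -(3 - 15*3572100) = -(3 - 53581500) = -1*(-53581497) = 53581497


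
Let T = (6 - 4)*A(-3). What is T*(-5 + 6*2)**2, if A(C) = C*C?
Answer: 882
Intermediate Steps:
A(C) = C**2
T = 18 (T = (6 - 4)*(-3)**2 = 2*9 = 18)
T*(-5 + 6*2)**2 = 18*(-5 + 6*2)**2 = 18*(-5 + 12)**2 = 18*7**2 = 18*49 = 882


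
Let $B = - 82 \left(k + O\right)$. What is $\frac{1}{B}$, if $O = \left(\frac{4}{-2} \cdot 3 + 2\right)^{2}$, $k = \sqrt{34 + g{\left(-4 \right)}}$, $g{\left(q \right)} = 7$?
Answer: $- \frac{8}{8815} + \frac{\sqrt{41}}{17630} \approx -0.00054435$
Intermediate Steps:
$k = \sqrt{41}$ ($k = \sqrt{34 + 7} = \sqrt{41} \approx 6.4031$)
$O = 16$ ($O = \left(4 \left(- \frac{1}{2}\right) 3 + 2\right)^{2} = \left(\left(-2\right) 3 + 2\right)^{2} = \left(-6 + 2\right)^{2} = \left(-4\right)^{2} = 16$)
$B = -1312 - 82 \sqrt{41}$ ($B = - 82 \left(\sqrt{41} + 16\right) = - 82 \left(16 + \sqrt{41}\right) = -1312 - 82 \sqrt{41} \approx -1837.1$)
$\frac{1}{B} = \frac{1}{-1312 - 82 \sqrt{41}}$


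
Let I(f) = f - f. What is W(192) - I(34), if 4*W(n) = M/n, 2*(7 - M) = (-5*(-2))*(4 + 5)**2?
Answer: -199/384 ≈ -0.51823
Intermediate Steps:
I(f) = 0
M = -398 (M = 7 - (-5*(-2))*(4 + 5)**2/2 = 7 - 5*9**2 = 7 - 5*81 = 7 - 1/2*810 = 7 - 405 = -398)
W(n) = -199/(2*n) (W(n) = (-398/n)/4 = -199/(2*n))
W(192) - I(34) = -199/2/192 - 1*0 = -199/2*1/192 + 0 = -199/384 + 0 = -199/384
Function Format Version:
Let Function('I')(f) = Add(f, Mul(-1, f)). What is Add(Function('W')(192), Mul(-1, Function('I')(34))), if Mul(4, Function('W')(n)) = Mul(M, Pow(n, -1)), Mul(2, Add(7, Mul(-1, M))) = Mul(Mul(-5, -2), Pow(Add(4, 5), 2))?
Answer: Rational(-199, 384) ≈ -0.51823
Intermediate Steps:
Function('I')(f) = 0
M = -398 (M = Add(7, Mul(Rational(-1, 2), Mul(Mul(-5, -2), Pow(Add(4, 5), 2)))) = Add(7, Mul(Rational(-1, 2), Mul(10, Pow(9, 2)))) = Add(7, Mul(Rational(-1, 2), Mul(10, 81))) = Add(7, Mul(Rational(-1, 2), 810)) = Add(7, -405) = -398)
Function('W')(n) = Mul(Rational(-199, 2), Pow(n, -1)) (Function('W')(n) = Mul(Rational(1, 4), Mul(-398, Pow(n, -1))) = Mul(Rational(-199, 2), Pow(n, -1)))
Add(Function('W')(192), Mul(-1, Function('I')(34))) = Add(Mul(Rational(-199, 2), Pow(192, -1)), Mul(-1, 0)) = Add(Mul(Rational(-199, 2), Rational(1, 192)), 0) = Add(Rational(-199, 384), 0) = Rational(-199, 384)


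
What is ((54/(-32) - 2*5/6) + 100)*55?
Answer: 255145/48 ≈ 5315.5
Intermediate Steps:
((54/(-32) - 2*5/6) + 100)*55 = ((54*(-1/32) - 10*⅙) + 100)*55 = ((-27/16 - 5/3) + 100)*55 = (-161/48 + 100)*55 = (4639/48)*55 = 255145/48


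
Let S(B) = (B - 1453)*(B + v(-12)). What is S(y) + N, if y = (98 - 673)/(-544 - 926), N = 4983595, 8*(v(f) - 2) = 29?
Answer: 1720026570655/345744 ≈ 4.9749e+6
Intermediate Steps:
v(f) = 45/8 (v(f) = 2 + (⅛)*29 = 2 + 29/8 = 45/8)
y = 115/294 (y = -575/(-1470) = -575*(-1/1470) = 115/294 ≈ 0.39116)
S(B) = (-1453 + B)*(45/8 + B) (S(B) = (B - 1453)*(B + 45/8) = (-1453 + B)*(45/8 + B))
S(y) + N = (-65385/8 + (115/294)² - 11579/8*115/294) + 4983595 = (-65385/8 + 13225/86436 - 1331585/2352) + 4983595 = -3021499025/345744 + 4983595 = 1720026570655/345744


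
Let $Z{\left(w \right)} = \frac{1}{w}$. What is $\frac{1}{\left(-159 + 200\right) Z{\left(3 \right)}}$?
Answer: $\frac{3}{41} \approx 0.073171$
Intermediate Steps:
$\frac{1}{\left(-159 + 200\right) Z{\left(3 \right)}} = \frac{1}{\left(-159 + 200\right) \frac{1}{3}} = \frac{1}{41 \cdot \frac{1}{3}} = \frac{1}{\frac{41}{3}} = \frac{3}{41}$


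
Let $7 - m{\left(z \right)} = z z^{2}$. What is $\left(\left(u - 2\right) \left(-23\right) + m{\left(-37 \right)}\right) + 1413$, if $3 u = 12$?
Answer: $52027$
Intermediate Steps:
$u = 4$ ($u = \frac{1}{3} \cdot 12 = 4$)
$m{\left(z \right)} = 7 - z^{3}$ ($m{\left(z \right)} = 7 - z z^{2} = 7 - z^{3}$)
$\left(\left(u - 2\right) \left(-23\right) + m{\left(-37 \right)}\right) + 1413 = \left(\left(4 - 2\right) \left(-23\right) + \left(7 - \left(-37\right)^{3}\right)\right) + 1413 = \left(2 \left(-23\right) + \left(7 - -50653\right)\right) + 1413 = \left(-46 + \left(7 + 50653\right)\right) + 1413 = \left(-46 + 50660\right) + 1413 = 50614 + 1413 = 52027$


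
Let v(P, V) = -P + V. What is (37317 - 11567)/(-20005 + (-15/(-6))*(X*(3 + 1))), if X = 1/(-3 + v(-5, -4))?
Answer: -2575/2001 ≈ -1.2869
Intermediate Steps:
v(P, V) = V - P
X = -½ (X = 1/(-3 + (-4 - 1*(-5))) = 1/(-3 + (-4 + 5)) = 1/(-3 + 1) = 1/(-2) = -½ ≈ -0.50000)
(37317 - 11567)/(-20005 + (-15/(-6))*(X*(3 + 1))) = (37317 - 11567)/(-20005 + (-15/(-6))*(-(3 + 1)/2)) = 25750/(-20005 + (-⅙*(-15))*(-½*4)) = 25750/(-20005 + (5/2)*(-2)) = 25750/(-20005 - 5) = 25750/(-20010) = 25750*(-1/20010) = -2575/2001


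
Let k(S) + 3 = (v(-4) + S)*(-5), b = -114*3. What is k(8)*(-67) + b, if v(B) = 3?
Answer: 3544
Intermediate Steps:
b = -342 (b = -19*18 = -342)
k(S) = -18 - 5*S (k(S) = -3 + (3 + S)*(-5) = -3 + (-15 - 5*S) = -18 - 5*S)
k(8)*(-67) + b = (-18 - 5*8)*(-67) - 342 = (-18 - 40)*(-67) - 342 = -58*(-67) - 342 = 3886 - 342 = 3544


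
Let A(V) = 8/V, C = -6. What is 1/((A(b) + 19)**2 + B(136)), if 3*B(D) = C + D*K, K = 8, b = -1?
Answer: 3/1445 ≈ 0.0020761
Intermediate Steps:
B(D) = -2 + 8*D/3 (B(D) = (-6 + D*8)/3 = (-6 + 8*D)/3 = -2 + 8*D/3)
1/((A(b) + 19)**2 + B(136)) = 1/((8/(-1) + 19)**2 + (-2 + (8/3)*136)) = 1/((8*(-1) + 19)**2 + (-2 + 1088/3)) = 1/((-8 + 19)**2 + 1082/3) = 1/(11**2 + 1082/3) = 1/(121 + 1082/3) = 1/(1445/3) = 3/1445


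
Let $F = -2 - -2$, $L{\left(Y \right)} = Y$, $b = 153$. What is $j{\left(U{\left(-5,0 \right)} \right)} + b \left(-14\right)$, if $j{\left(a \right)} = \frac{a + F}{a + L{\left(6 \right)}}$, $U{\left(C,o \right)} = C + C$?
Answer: $- \frac{4279}{2} \approx -2139.5$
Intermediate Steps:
$U{\left(C,o \right)} = 2 C$
$F = 0$ ($F = -2 + 2 = 0$)
$j{\left(a \right)} = \frac{a}{6 + a}$ ($j{\left(a \right)} = \frac{a + 0}{a + 6} = \frac{a}{6 + a}$)
$j{\left(U{\left(-5,0 \right)} \right)} + b \left(-14\right) = \frac{2 \left(-5\right)}{6 + 2 \left(-5\right)} + 153 \left(-14\right) = - \frac{10}{6 - 10} - 2142 = - \frac{10}{-4} - 2142 = \left(-10\right) \left(- \frac{1}{4}\right) - 2142 = \frac{5}{2} - 2142 = - \frac{4279}{2}$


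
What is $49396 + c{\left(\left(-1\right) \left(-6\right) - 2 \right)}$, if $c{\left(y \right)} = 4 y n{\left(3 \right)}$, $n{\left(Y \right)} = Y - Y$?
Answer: $49396$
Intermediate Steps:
$n{\left(Y \right)} = 0$
$c{\left(y \right)} = 0$ ($c{\left(y \right)} = 4 y 0 = 0$)
$49396 + c{\left(\left(-1\right) \left(-6\right) - 2 \right)} = 49396 + 0 = 49396$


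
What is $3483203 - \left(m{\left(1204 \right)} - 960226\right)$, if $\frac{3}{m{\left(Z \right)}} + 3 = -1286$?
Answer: $\frac{5727579984}{1289} \approx 4.4434 \cdot 10^{6}$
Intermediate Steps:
$m{\left(Z \right)} = - \frac{3}{1289}$ ($m{\left(Z \right)} = \frac{3}{-3 - 1286} = \frac{3}{-1289} = 3 \left(- \frac{1}{1289}\right) = - \frac{3}{1289}$)
$3483203 - \left(m{\left(1204 \right)} - 960226\right) = 3483203 - \left(- \frac{3}{1289} - 960226\right) = 3483203 - - \frac{1237731317}{1289} = 3483203 + \frac{1237731317}{1289} = \frac{5727579984}{1289}$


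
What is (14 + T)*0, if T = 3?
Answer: 0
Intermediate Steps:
(14 + T)*0 = (14 + 3)*0 = 17*0 = 0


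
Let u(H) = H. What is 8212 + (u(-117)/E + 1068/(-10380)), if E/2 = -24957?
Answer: 39394863131/4797290 ≈ 8211.9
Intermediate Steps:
E = -49914 (E = 2*(-24957) = -49914)
8212 + (u(-117)/E + 1068/(-10380)) = 8212 + (-117/(-49914) + 1068/(-10380)) = 8212 + (-117*(-1/49914) + 1068*(-1/10380)) = 8212 + (13/5546 - 89/865) = 8212 - 482349/4797290 = 39394863131/4797290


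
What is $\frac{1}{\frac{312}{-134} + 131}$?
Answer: $\frac{67}{8621} \approx 0.0077717$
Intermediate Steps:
$\frac{1}{\frac{312}{-134} + 131} = \frac{1}{312 \left(- \frac{1}{134}\right) + 131} = \frac{1}{- \frac{156}{67} + 131} = \frac{1}{\frac{8621}{67}} = \frac{67}{8621}$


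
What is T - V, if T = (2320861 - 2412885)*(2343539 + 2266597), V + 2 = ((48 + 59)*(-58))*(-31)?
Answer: -424243347648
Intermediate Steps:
V = 192384 (V = -2 + ((48 + 59)*(-58))*(-31) = -2 + (107*(-58))*(-31) = -2 - 6206*(-31) = -2 + 192386 = 192384)
T = -424243155264 (T = -92024*4610136 = -424243155264)
T - V = -424243155264 - 1*192384 = -424243155264 - 192384 = -424243347648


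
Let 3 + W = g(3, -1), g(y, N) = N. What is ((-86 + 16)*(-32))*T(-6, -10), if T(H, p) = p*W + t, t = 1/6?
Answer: 269920/3 ≈ 89973.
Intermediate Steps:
t = 1/6 ≈ 0.16667
W = -4 (W = -3 - 1 = -4)
T(H, p) = 1/6 - 4*p (T(H, p) = p*(-4) + 1/6 = -4*p + 1/6 = 1/6 - 4*p)
((-86 + 16)*(-32))*T(-6, -10) = ((-86 + 16)*(-32))*(1/6 - 4*(-10)) = (-70*(-32))*(1/6 + 40) = 2240*(241/6) = 269920/3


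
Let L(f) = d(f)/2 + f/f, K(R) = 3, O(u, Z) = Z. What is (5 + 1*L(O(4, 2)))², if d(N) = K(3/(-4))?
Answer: 225/4 ≈ 56.250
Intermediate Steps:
d(N) = 3
L(f) = 5/2 (L(f) = 3/2 + f/f = 3*(½) + 1 = 3/2 + 1 = 5/2)
(5 + 1*L(O(4, 2)))² = (5 + 1*(5/2))² = (5 + 5/2)² = (15/2)² = 225/4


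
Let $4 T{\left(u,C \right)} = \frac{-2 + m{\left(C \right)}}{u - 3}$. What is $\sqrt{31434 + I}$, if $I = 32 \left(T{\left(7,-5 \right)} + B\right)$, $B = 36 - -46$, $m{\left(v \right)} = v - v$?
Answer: $\sqrt{34054} \approx 184.54$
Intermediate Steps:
$m{\left(v \right)} = 0$
$B = 82$ ($B = 36 + 46 = 82$)
$T{\left(u,C \right)} = - \frac{1}{2 \left(-3 + u\right)}$ ($T{\left(u,C \right)} = \frac{\left(-2 + 0\right) \frac{1}{u - 3}}{4} = \frac{\left(-2\right) \frac{1}{-3 + u}}{4} = - \frac{1}{2 \left(-3 + u\right)}$)
$I = 2620$ ($I = 32 \left(- \frac{1}{-6 + 2 \cdot 7} + 82\right) = 32 \left(- \frac{1}{-6 + 14} + 82\right) = 32 \left(- \frac{1}{8} + 82\right) = 32 \cdot \frac{655}{8} = 2620$)
$\sqrt{31434 + I} = \sqrt{31434 + 2620} = \sqrt{34054}$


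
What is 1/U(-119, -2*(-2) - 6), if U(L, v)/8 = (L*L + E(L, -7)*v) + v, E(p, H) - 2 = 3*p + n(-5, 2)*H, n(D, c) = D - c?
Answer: 1/118168 ≈ 8.4625e-6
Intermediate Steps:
E(p, H) = 2 - 7*H + 3*p (E(p, H) = 2 + (3*p + (-5 - 1*2)*H) = 2 + (3*p + (-5 - 2)*H) = 2 + (3*p - 7*H) = 2 + (-7*H + 3*p) = 2 - 7*H + 3*p)
U(L, v) = 8*v + 8*L² + 8*v*(51 + 3*L) (U(L, v) = 8*((L*L + (2 - 7*(-7) + 3*L)*v) + v) = 8*((L² + (2 + 49 + 3*L)*v) + v) = 8*((L² + (51 + 3*L)*v) + v) = 8*((L² + v*(51 + 3*L)) + v) = 8*(v + L² + v*(51 + 3*L)) = 8*v + 8*L² + 8*v*(51 + 3*L))
1/U(-119, -2*(-2) - 6) = 1/(8*(-2*(-2) - 6) + 8*(-119)² + 24*(-2*(-2) - 6)*(17 - 119)) = 1/(8*(4 - 6) + 8*14161 + 24*(4 - 6)*(-102)) = 1/(8*(-2) + 113288 + 24*(-2)*(-102)) = 1/(-16 + 113288 + 4896) = 1/118168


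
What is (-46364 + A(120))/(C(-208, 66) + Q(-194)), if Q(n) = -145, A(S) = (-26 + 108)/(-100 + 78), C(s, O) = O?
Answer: 510045/869 ≈ 586.93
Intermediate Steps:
A(S) = -41/11 (A(S) = 82/(-22) = 82*(-1/22) = -41/11)
(-46364 + A(120))/(C(-208, 66) + Q(-194)) = (-46364 - 41/11)/(66 - 145) = -510045/11/(-79) = -510045/11*(-1/79) = 510045/869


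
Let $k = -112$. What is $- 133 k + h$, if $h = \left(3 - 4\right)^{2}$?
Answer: $14897$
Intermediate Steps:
$h = 1$ ($h = \left(-1\right)^{2} = 1$)
$- 133 k + h = \left(-133\right) \left(-112\right) + 1 = 14896 + 1 = 14897$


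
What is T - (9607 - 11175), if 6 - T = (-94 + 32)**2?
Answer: -2270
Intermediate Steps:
T = -3838 (T = 6 - (-94 + 32)**2 = 6 - 1*(-62)**2 = 6 - 1*3844 = 6 - 3844 = -3838)
T - (9607 - 11175) = -3838 - (9607 - 11175) = -3838 - 1*(-1568) = -3838 + 1568 = -2270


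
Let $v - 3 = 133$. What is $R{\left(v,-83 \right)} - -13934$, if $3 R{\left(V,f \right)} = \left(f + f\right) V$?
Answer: $\frac{19226}{3} \approx 6408.7$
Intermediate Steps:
$v = 136$ ($v = 3 + 133 = 136$)
$R{\left(V,f \right)} = \frac{2 V f}{3}$ ($R{\left(V,f \right)} = \frac{\left(f + f\right) V}{3} = \frac{2 f V}{3} = \frac{2 V f}{3}$)
$R{\left(v,-83 \right)} - -13934 = \frac{2}{3} \cdot 136 \left(-83\right) - -13934 = - \frac{22576}{3} + 13934 = \frac{19226}{3}$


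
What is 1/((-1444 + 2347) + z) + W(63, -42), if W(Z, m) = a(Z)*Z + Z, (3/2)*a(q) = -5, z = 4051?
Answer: -728237/4954 ≈ -147.00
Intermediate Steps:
a(q) = -10/3 (a(q) = (⅔)*(-5) = -10/3)
W(Z, m) = -7*Z/3 (W(Z, m) = -10*Z/3 + Z = -7*Z/3)
1/((-1444 + 2347) + z) + W(63, -42) = 1/((-1444 + 2347) + 4051) - 7/3*63 = 1/(903 + 4051) - 147 = 1/4954 - 147 = -728237/4954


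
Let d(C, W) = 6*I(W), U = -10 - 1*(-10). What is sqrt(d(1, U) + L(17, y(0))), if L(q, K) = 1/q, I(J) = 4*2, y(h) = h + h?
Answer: sqrt(13889)/17 ≈ 6.9324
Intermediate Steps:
y(h) = 2*h
I(J) = 8
U = 0 (U = -10 + 10 = 0)
d(C, W) = 48 (d(C, W) = 6*8 = 48)
sqrt(d(1, U) + L(17, y(0))) = sqrt(48 + 1/17) = sqrt(817/17) = sqrt(13889)/17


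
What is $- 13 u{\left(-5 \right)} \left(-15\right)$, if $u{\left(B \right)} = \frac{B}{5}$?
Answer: $-195$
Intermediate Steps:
$u{\left(B \right)} = \frac{B}{5}$ ($u{\left(B \right)} = B \frac{1}{5} = \frac{B}{5}$)
$- 13 u{\left(-5 \right)} \left(-15\right) = - 13 \cdot \frac{1}{5} \left(-5\right) \left(-15\right) = \left(-13\right) \left(-1\right) \left(-15\right) = 13 \left(-15\right) = -195$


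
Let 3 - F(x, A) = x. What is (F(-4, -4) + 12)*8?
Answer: 152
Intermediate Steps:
F(x, A) = 3 - x
(F(-4, -4) + 12)*8 = ((3 - 1*(-4)) + 12)*8 = ((3 + 4) + 12)*8 = (7 + 12)*8 = 19*8 = 152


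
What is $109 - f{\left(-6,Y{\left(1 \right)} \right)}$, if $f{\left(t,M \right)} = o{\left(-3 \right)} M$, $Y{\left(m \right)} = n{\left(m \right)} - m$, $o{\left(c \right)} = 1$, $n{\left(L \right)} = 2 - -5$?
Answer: $103$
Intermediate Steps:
$n{\left(L \right)} = 7$ ($n{\left(L \right)} = 2 + 5 = 7$)
$Y{\left(m \right)} = 7 - m$
$f{\left(t,M \right)} = M$ ($f{\left(t,M \right)} = 1 M = M$)
$109 - f{\left(-6,Y{\left(1 \right)} \right)} = 109 - \left(7 - 1\right) = 109 - 6 = 103$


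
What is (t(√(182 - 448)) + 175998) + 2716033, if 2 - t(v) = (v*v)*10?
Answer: 2894693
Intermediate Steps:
t(v) = 2 - 10*v² (t(v) = 2 - v*v*10 = 2 - v²*10 = 2 - 10*v²)
(t(√(182 - 448)) + 175998) + 2716033 = ((2 - 10*(√(182 - 448))²) + 175998) + 2716033 = ((2 - 10*(√(-266))²) + 175998) + 2716033 = ((2 - 10*(I*√266)²) + 175998) + 2716033 = ((2 - 10*(-266)) + 175998) + 2716033 = ((2 + 2660) + 175998) + 2716033 = (2662 + 175998) + 2716033 = 178660 + 2716033 = 2894693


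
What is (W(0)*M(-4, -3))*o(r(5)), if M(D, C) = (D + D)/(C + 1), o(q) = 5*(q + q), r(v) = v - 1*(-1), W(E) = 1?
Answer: 240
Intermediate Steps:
r(v) = 1 + v (r(v) = v + 1 = 1 + v)
o(q) = 10*q (o(q) = 5*(2*q) = 10*q)
M(D, C) = 2*D/(1 + C) (M(D, C) = (2*D)/(1 + C) = 2*D/(1 + C))
(W(0)*M(-4, -3))*o(r(5)) = (1*(2*(-4)/(1 - 3)))*(10*(1 + 5)) = (1*(2*(-4)/(-2)))*(10*6) = (1*(2*(-4)*(-1/2)))*60 = (1*4)*60 = 4*60 = 240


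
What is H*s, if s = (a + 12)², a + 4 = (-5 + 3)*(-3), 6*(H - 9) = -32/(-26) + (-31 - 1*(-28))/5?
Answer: 347998/195 ≈ 1784.6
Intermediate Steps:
H = 3551/390 (H = 9 + (-32/(-26) + (-31 - 1*(-28))/5)/6 = 9 + (-32*(-1/26) + (-31 + 28)*(⅕))/6 = 9 + (16/13 - 3*⅕)/6 = 9 + (16/13 - ⅗)/6 = 9 + (⅙)*(41/65) = 9 + 41/390 = 3551/390 ≈ 9.1051)
a = 2 (a = -4 + (-5 + 3)*(-3) = -4 - 2*(-3) = -4 + 6 = 2)
s = 196 (s = (2 + 12)² = 14² = 196)
H*s = (3551/390)*196 = 347998/195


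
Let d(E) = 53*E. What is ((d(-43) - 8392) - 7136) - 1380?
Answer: -19187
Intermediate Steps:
((d(-43) - 8392) - 7136) - 1380 = ((53*(-43) - 8392) - 7136) - 1380 = ((-2279 - 8392) - 7136) - 1380 = (-10671 - 7136) - 1380 = -17807 - 1380 = -19187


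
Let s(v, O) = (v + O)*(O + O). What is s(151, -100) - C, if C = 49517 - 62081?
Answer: 2364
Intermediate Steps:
s(v, O) = 2*O*(O + v) (s(v, O) = (O + v)*(2*O) = 2*O*(O + v))
C = -12564
s(151, -100) - C = 2*(-100)*(-100 + 151) - 1*(-12564) = 2*(-100)*51 + 12564 = -10200 + 12564 = 2364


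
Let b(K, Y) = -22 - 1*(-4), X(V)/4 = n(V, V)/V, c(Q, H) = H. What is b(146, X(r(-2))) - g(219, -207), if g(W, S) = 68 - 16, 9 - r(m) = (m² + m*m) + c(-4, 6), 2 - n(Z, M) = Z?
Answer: -70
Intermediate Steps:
n(Z, M) = 2 - Z
r(m) = 3 - 2*m² (r(m) = 9 - ((m² + m*m) + 6) = 9 - ((m² + m²) + 6) = 9 - (2*m² + 6) = 9 - (6 + 2*m²) = 9 + (-6 - 2*m²) = 3 - 2*m²)
X(V) = 4*(2 - V)/V (X(V) = 4*((2 - V)/V) = 4*(2 - V)/V)
b(K, Y) = -18 (b(K, Y) = -22 + 4 = -18)
g(W, S) = 52
b(146, X(r(-2))) - g(219, -207) = -18 - 1*52 = -18 - 52 = -70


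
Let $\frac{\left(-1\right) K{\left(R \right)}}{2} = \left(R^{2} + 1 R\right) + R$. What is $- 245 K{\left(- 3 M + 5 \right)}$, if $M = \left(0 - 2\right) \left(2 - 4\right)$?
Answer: $17150$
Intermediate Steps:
$M = 4$ ($M = \left(-2\right) \left(-2\right) = 4$)
$K{\left(R \right)} = - 4 R - 2 R^{2}$ ($K{\left(R \right)} = - 2 \left(\left(R^{2} + 1 R\right) + R\right) = - 2 \left(\left(R^{2} + R\right) + R\right) = - 2 \left(\left(R + R^{2}\right) + R\right) = - 2 \left(R^{2} + 2 R\right) = - 4 R - 2 R^{2}$)
$- 245 K{\left(- 3 M + 5 \right)} = - 245 \left(- 2 \left(\left(-3\right) 4 + 5\right) \left(2 + \left(\left(-3\right) 4 + 5\right)\right)\right) = - 245 \left(- 2 \left(-12 + 5\right) \left(2 + \left(-12 + 5\right)\right)\right) = - 245 \left(\left(-2\right) \left(-7\right) \left(2 - 7\right)\right) = - 245 \left(\left(-2\right) \left(-7\right) \left(-5\right)\right) = \left(-245\right) \left(-70\right) = 17150$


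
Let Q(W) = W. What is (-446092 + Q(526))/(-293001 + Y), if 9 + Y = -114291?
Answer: 148522/135767 ≈ 1.0939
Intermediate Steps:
Y = -114300 (Y = -9 - 114291 = -114300)
(-446092 + Q(526))/(-293001 + Y) = (-446092 + 526)/(-293001 - 114300) = -445566/(-407301) = -445566*(-1/407301) = 148522/135767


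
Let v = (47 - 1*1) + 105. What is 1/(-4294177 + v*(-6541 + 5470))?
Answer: -1/4455898 ≈ -2.2442e-7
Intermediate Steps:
v = 151 (v = (47 - 1) + 105 = 46 + 105 = 151)
1/(-4294177 + v*(-6541 + 5470)) = 1/(-4294177 + 151*(-6541 + 5470)) = 1/(-4294177 + 151*(-1071)) = 1/(-4294177 - 161721) = 1/(-4455898) = -1/4455898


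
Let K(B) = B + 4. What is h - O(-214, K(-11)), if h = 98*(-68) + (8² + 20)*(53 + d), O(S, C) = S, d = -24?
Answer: -4014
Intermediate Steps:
K(B) = 4 + B
h = -4228 (h = 98*(-68) + (8² + 20)*(53 - 24) = -6664 + (64 + 20)*29 = -6664 + 84*29 = -6664 + 2436 = -4228)
h - O(-214, K(-11)) = -4228 - 1*(-214) = -4228 + 214 = -4014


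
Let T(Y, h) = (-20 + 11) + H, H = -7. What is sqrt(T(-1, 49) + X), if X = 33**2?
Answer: sqrt(1073) ≈ 32.757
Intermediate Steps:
X = 1089
T(Y, h) = -16 (T(Y, h) = (-20 + 11) - 7 = -9 - 7 = -16)
sqrt(T(-1, 49) + X) = sqrt(-16 + 1089) = sqrt(1073)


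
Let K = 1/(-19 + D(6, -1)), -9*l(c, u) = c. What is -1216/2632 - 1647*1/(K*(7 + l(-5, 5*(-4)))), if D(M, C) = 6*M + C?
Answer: -19509652/5593 ≈ -3488.2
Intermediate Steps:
D(M, C) = C + 6*M
l(c, u) = -c/9
K = 1/16 (K = 1/(-19 + (-1 + 6*6)) = 1/(-19 + (-1 + 36)) = 1/(-19 + 35) = 1/16 ≈ 0.062500)
-1216/2632 - 1647*1/(K*(7 + l(-5, 5*(-4)))) = -1216/2632 - 1647*16/(7 - ⅑*(-5)) = -1216*1/2632 - 1647*16/(7 + 5/9) = -152/329 - 1647/((68/9)*(1/16)) = -152/329 - 1647/17/36 = -152/329 - 1647*36/17 = -152/329 - 59292/17 = -19509652/5593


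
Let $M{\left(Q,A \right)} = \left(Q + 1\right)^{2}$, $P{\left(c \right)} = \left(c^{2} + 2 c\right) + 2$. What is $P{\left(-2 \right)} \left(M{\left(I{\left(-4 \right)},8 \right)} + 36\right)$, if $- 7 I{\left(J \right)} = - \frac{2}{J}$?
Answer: $\frac{7225}{98} \approx 73.724$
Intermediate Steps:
$I{\left(J \right)} = \frac{2}{7 J}$ ($I{\left(J \right)} = - \frac{\left(-2\right) \frac{1}{J}}{7} = \frac{2}{7 J}$)
$P{\left(c \right)} = 2 + c^{2} + 2 c$
$M{\left(Q,A \right)} = \left(1 + Q\right)^{2}$
$P{\left(-2 \right)} \left(M{\left(I{\left(-4 \right)},8 \right)} + 36\right) = \left(2 + \left(-2\right)^{2} + 2 \left(-2\right)\right) \left(\left(1 + \frac{2}{7 \left(-4\right)}\right)^{2} + 36\right) = \left(2 + 4 - 4\right) \left(\left(1 + \frac{2}{7} \left(- \frac{1}{4}\right)\right)^{2} + 36\right) = 2 \left(\left(1 - \frac{1}{14}\right)^{2} + 36\right) = 2 \left(\left(\frac{13}{14}\right)^{2} + 36\right) = 2 \left(\frac{169}{196} + 36\right) = 2 \cdot \frac{7225}{196} = \frac{7225}{98}$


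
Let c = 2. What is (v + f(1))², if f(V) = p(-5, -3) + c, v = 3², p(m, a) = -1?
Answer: 100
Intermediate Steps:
v = 9
f(V) = 1 (f(V) = -1 + 2 = 1)
(v + f(1))² = (9 + 1)² = 10² = 100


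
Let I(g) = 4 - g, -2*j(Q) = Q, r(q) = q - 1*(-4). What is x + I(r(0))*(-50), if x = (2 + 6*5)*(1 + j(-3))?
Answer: 80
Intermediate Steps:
r(q) = 4 + q (r(q) = q + 4 = 4 + q)
j(Q) = -Q/2
x = 80 (x = (2 + 6*5)*(1 - ½*(-3)) = (2 + 30)*(1 + 3/2) = 32*(5/2) = 80)
x + I(r(0))*(-50) = 80 + (4 - (4 + 0))*(-50) = 80 + (4 - 1*4)*(-50) = 80 + (4 - 4)*(-50) = 80 + 0*(-50) = 80 + 0 = 80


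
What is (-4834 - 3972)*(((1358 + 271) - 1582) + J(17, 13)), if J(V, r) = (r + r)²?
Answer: -6366738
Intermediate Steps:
J(V, r) = 4*r² (J(V, r) = (2*r)² = 4*r²)
(-4834 - 3972)*(((1358 + 271) - 1582) + J(17, 13)) = (-4834 - 3972)*(((1358 + 271) - 1582) + 4*13²) = -8806*((1629 - 1582) + 4*169) = -8806*(47 + 676) = -8806*723 = -6366738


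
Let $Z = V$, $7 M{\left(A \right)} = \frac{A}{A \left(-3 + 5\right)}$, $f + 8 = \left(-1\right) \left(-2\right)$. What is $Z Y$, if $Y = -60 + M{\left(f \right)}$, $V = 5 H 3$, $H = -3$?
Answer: $\frac{37755}{14} \approx 2696.8$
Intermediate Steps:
$f = -6$ ($f = -8 - -2 = -8 + 2 = -6$)
$M{\left(A \right)} = \frac{1}{14}$ ($M{\left(A \right)} = \frac{A \frac{1}{A \left(-3 + 5\right)}}{7} = \frac{A \frac{1}{A 2}}{7} = \frac{A \frac{1}{2 A}}{7} = \frac{1}{7} \cdot \frac{1}{2} = \frac{1}{14}$)
$V = -45$ ($V = 5 \left(-3\right) 3 = \left(-15\right) 3 = -45$)
$Y = - \frac{839}{14}$ ($Y = -60 + \frac{1}{14} = - \frac{839}{14} \approx -59.929$)
$Z = -45$
$Z Y = \left(-45\right) \left(- \frac{839}{14}\right) = \frac{37755}{14}$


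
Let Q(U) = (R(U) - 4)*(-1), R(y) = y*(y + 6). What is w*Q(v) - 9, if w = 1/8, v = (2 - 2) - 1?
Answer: -63/8 ≈ -7.8750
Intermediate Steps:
v = -1 (v = 0 - 1 = -1)
R(y) = y*(6 + y)
w = 1/8 ≈ 0.12500
Q(U) = 4 - U*(6 + U) (Q(U) = (U*(6 + U) - 4)*(-1) = (-4 + U*(6 + U))*(-1) = 4 - U*(6 + U))
w*Q(v) - 9 = (4 - 1*(-1)*(6 - 1))/8 - 9 = (4 - 1*(-1)*5)/8 - 9 = (4 + 5)/8 - 9 = (1/8)*9 - 9 = 9/8 - 9 = -63/8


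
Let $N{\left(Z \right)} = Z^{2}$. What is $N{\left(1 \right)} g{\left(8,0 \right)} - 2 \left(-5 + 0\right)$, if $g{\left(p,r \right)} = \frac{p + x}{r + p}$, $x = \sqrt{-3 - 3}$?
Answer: $11 + \frac{i \sqrt{6}}{8} \approx 11.0 + 0.30619 i$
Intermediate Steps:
$x = i \sqrt{6}$ ($x = \sqrt{-6} = i \sqrt{6} \approx 2.4495 i$)
$g{\left(p,r \right)} = \frac{p + i \sqrt{6}}{p + r}$ ($g{\left(p,r \right)} = \frac{p + i \sqrt{6}}{r + p} = \frac{p + i \sqrt{6}}{p + r}$)
$N{\left(1 \right)} g{\left(8,0 \right)} - 2 \left(-5 + 0\right) = 1^{2} \frac{8 + i \sqrt{6}}{8 + 0} - 2 \left(-5 + 0\right) = 1 \frac{8 + i \sqrt{6}}{8} - -10 = 1 \frac{8 + i \sqrt{6}}{8} + 10 = 1 \left(1 + \frac{i \sqrt{6}}{8}\right) + 10 = \left(1 + \frac{i \sqrt{6}}{8}\right) + 10 = 11 + \frac{i \sqrt{6}}{8}$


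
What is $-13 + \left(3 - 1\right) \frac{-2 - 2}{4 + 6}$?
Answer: $- \frac{69}{5} \approx -13.8$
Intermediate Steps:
$-13 + \left(3 - 1\right) \frac{-2 - 2}{4 + 6} = -13 + \left(3 - 1\right) \left(- \frac{4}{10}\right) = -13 + 2 \left(\left(-4\right) \frac{1}{10}\right) = -13 + 2 \left(- \frac{2}{5}\right) = -13 - \frac{4}{5} = - \frac{69}{5}$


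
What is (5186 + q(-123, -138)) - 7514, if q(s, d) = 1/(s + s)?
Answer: -572689/246 ≈ -2328.0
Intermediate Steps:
q(s, d) = 1/(2*s)
(5186 + q(-123, -138)) - 7514 = (5186 + (½)/(-123)) - 7514 = (5186 + (½)*(-1/123)) - 7514 = (5186 - 1/246) - 7514 = 1275755/246 - 7514 = -572689/246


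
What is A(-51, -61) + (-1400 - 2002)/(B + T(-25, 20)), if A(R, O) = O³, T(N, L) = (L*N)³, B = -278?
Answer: -14186344048658/62500139 ≈ -2.2698e+5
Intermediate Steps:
T(N, L) = L³*N³
A(-51, -61) + (-1400 - 2002)/(B + T(-25, 20)) = (-61)³ + (-1400 - 2002)/(-278 + 20³*(-25)³) = -226981 - 3402/(-278 + 8000*(-15625)) = -226981 - 3402/(-278 - 125000000) = -226981 - 3402/(-125000278) = -226981 - 3402*(-1/125000278) = -226981 + 1701/62500139 = -14186344048658/62500139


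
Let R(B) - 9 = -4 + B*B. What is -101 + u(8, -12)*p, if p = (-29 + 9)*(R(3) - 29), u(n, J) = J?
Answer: -3701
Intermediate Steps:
R(B) = 5 + B² (R(B) = 9 + (-4 + B*B) = 9 + (-4 + B²) = 5 + B²)
p = 300 (p = (-29 + 9)*((5 + 3²) - 29) = -20*((5 + 9) - 29) = -20*(14 - 29) = -20*(-15) = 300)
-101 + u(8, -12)*p = -101 - 12*300 = -101 - 3600 = -3701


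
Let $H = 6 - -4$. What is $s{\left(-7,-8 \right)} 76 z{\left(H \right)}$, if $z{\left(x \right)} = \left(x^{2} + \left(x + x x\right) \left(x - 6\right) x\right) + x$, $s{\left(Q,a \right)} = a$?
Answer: $-2742080$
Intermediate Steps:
$H = 10$ ($H = 6 + 4 = 10$)
$z{\left(x \right)} = x + x^{2} + x \left(-6 + x\right) \left(x + x^{2}\right)$ ($z{\left(x \right)} = \left(x^{2} + \left(x + x^{2}\right) \left(-6 + x\right) x\right) + x = \left(x^{2} + \left(-6 + x\right) \left(x + x^{2}\right) x\right) + x = \left(x^{2} + x \left(-6 + x\right) \left(x + x^{2}\right)\right) + x = x + x^{2} + x \left(-6 + x\right) \left(x + x^{2}\right)$)
$s{\left(-7,-8 \right)} 76 z{\left(H \right)} = \left(-8\right) 76 \cdot 10 \left(1 + 10^{3} - 50 - 5 \cdot 10^{2}\right) = - 608 \cdot 10 \left(1 + 1000 - 50 - 500\right) = - 608 \cdot 10 \cdot 451 = \left(-608\right) 4510 = -2742080$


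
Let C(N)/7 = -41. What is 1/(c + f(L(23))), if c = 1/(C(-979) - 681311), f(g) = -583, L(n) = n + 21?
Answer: -681598/397371635 ≈ -0.0017153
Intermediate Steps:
L(n) = 21 + n
C(N) = -287 (C(N) = 7*(-41) = -287)
c = -1/681598 (c = 1/(-287 - 681311) = 1/(-681598) = -1/681598 ≈ -1.4671e-6)
1/(c + f(L(23))) = 1/(-1/681598 - 583) = 1/(-397371635/681598) = -681598/397371635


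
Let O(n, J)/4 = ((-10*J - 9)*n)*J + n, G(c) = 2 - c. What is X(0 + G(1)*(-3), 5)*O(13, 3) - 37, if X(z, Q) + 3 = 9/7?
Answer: 72125/7 ≈ 10304.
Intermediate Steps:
O(n, J) = 4*n + 4*J*n*(-9 - 10*J) (O(n, J) = 4*(((-10*J - 9)*n)*J + n) = 4*(((-9 - 10*J)*n)*J + n) = 4*((n*(-9 - 10*J))*J + n) = 4*(J*n*(-9 - 10*J) + n) = 4*(n + J*n*(-9 - 10*J)) = 4*n + 4*J*n*(-9 - 10*J))
X(z, Q) = -12/7 (X(z, Q) = -3 + 9/7 = -12/7)
X(0 + G(1)*(-3), 5)*O(13, 3) - 37 = -48*13*(1 - 10*3² - 9*3)/7 - 37 = -48*13*(1 - 10*9 - 27)/7 - 37 = -48*13*(1 - 90 - 27)/7 - 37 = -48*13*(-116)/7 - 37 = -12/7*(-6032) - 37 = 72384/7 - 37 = 72125/7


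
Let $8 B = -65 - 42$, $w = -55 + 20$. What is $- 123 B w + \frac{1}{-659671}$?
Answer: $- \frac{303867551093}{5277368} \approx -57579.0$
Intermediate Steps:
$w = -35$
$B = - \frac{107}{8}$ ($B = \frac{-65 - 42}{8} = \frac{1}{8} \left(-107\right) = - \frac{107}{8} \approx -13.375$)
$- 123 B w + \frac{1}{-659671} = \left(-123\right) \left(- \frac{107}{8}\right) \left(-35\right) + \frac{1}{-659671} = \frac{13161}{8} \left(-35\right) - \frac{1}{659671} = - \frac{460635}{8} - \frac{1}{659671} = - \frac{303867551093}{5277368}$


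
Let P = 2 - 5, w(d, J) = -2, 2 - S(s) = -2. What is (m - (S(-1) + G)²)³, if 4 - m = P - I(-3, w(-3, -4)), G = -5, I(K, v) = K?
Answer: 27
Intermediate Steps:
S(s) = 4 (S(s) = 2 - 1*(-2) = 2 + 2 = 4)
P = -3
m = 4 (m = 4 - (-3 - 1*(-3)) = 4 - (-3 + 3) = 4 - 1*0 = 4 + 0 = 4)
(m - (S(-1) + G)²)³ = (4 - (4 - 5)²)³ = (4 - 1*(-1)²)³ = (4 - 1*1)³ = (4 - 1)³ = 3³ = 27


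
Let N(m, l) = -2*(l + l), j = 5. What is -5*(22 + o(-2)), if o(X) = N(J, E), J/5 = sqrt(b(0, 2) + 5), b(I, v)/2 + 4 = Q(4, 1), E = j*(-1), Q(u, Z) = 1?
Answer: -210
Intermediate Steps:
E = -5 (E = 5*(-1) = -5)
b(I, v) = -6 (b(I, v) = -8 + 2*1 = -8 + 2 = -6)
J = 5*I (J = 5*sqrt(-6 + 5) = 5*sqrt(-1) = 5*I ≈ 5.0*I)
N(m, l) = -4*l
o(X) = 20 (o(X) = -4*(-5) = 20)
-5*(22 + o(-2)) = -5*(22 + 20) = -5*42 = -210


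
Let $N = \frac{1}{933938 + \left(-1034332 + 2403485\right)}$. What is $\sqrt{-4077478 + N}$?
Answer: $\frac{i \sqrt{2403097067339897803}}{767697} \approx 2019.3 i$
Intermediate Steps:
$N = \frac{1}{2303091}$ ($N = \frac{1}{933938 + 1369153} = \frac{1}{2303091} \approx 4.342 \cdot 10^{-7}$)
$\sqrt{-4077478 + N} = \sqrt{-4077478 + \frac{1}{2303091}} = \sqrt{- \frac{9390802884497}{2303091}} = \frac{i \sqrt{2403097067339897803}}{767697}$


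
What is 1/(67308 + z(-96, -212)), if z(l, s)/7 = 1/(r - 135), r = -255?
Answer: 390/26250113 ≈ 1.4857e-5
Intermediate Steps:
z(l, s) = -7/390 (z(l, s) = 7/(-255 - 135) = 7/(-390) = 7*(-1/390) = -7/390)
1/(67308 + z(-96, -212)) = 1/(67308 - 7/390) = 1/(26250113/390) = 390/26250113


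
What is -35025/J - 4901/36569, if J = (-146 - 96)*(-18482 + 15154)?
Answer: -13867313/78121472 ≈ -0.17751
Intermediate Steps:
J = 805376 (J = -242*(-3328) = 805376)
-35025/J - 4901/36569 = -35025/805376 - 4901/36569 = -35025*1/805376 - 4901*1/36569 = -35025/805376 - 13/97 = -13867313/78121472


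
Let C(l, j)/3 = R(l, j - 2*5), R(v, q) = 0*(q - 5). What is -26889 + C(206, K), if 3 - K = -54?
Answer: -26889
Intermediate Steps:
K = 57 (K = 3 - 1*(-54) = 3 + 54 = 57)
R(v, q) = 0 (R(v, q) = 0*(-5 + q) = 0)
C(l, j) = 0 (C(l, j) = 3*0 = 0)
-26889 + C(206, K) = -26889 + 0 = -26889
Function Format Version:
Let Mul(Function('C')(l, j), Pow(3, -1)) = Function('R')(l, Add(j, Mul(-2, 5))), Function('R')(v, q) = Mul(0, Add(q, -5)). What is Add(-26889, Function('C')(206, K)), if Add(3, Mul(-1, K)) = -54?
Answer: -26889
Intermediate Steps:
K = 57 (K = Add(3, Mul(-1, -54)) = Add(3, 54) = 57)
Function('R')(v, q) = 0 (Function('R')(v, q) = Mul(0, Add(-5, q)) = 0)
Function('C')(l, j) = 0 (Function('C')(l, j) = Mul(3, 0) = 0)
Add(-26889, Function('C')(206, K)) = Add(-26889, 0) = -26889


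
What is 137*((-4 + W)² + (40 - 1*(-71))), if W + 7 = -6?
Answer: 54800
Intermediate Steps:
W = -13 (W = -7 - 6 = -13)
137*((-4 + W)² + (40 - 1*(-71))) = 137*((-4 - 13)² + (40 - 1*(-71))) = 137*((-17)² + (40 + 71)) = 137*(289 + 111) = 137*400 = 54800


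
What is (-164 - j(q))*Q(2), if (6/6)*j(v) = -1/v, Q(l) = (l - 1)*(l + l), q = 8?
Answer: -1311/2 ≈ -655.50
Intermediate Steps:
Q(l) = 2*l*(-1 + l) (Q(l) = (-1 + l)*(2*l) = 2*l*(-1 + l))
j(v) = -1/v
(-164 - j(q))*Q(2) = (-164 - (-1)/8)*(2*2*(-1 + 2)) = (-164 - (-1)/8)*(2*2*1) = (-164 - 1*(-⅛))*4 = (-164 + ⅛)*4 = -1311/8*4 = -1311/2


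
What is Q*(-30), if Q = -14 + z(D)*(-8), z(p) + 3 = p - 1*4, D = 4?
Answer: -300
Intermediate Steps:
z(p) = -7 + p (z(p) = -3 + (p - 1*4) = -3 + (p - 4) = -3 + (-4 + p) = -7 + p)
Q = 10 (Q = -14 + (-7 + 4)*(-8) = -14 - 3*(-8) = -14 + 24 = 10)
Q*(-30) = 10*(-30) = -300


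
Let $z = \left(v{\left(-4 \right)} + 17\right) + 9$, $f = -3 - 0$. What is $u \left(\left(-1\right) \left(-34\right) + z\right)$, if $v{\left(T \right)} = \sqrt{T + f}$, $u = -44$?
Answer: $-2640 - 44 i \sqrt{7} \approx -2640.0 - 116.41 i$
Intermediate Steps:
$f = -3$ ($f = -3 + 0 = -3$)
$v{\left(T \right)} = \sqrt{-3 + T}$ ($v{\left(T \right)} = \sqrt{T - 3} = \sqrt{-3 + T}$)
$z = 26 + i \sqrt{7}$ ($z = \left(\sqrt{-3 - 4} + 17\right) + 9 = \left(\sqrt{-7} + 17\right) + 9 = \left(i \sqrt{7} + 17\right) + 9 = \left(17 + i \sqrt{7}\right) + 9 = 26 + i \sqrt{7} \approx 26.0 + 2.6458 i$)
$u \left(\left(-1\right) \left(-34\right) + z\right) = - 44 \left(\left(-1\right) \left(-34\right) + \left(26 + i \sqrt{7}\right)\right) = - 44 \left(34 + \left(26 + i \sqrt{7}\right)\right) = - 44 \left(60 + i \sqrt{7}\right) = -2640 - 44 i \sqrt{7}$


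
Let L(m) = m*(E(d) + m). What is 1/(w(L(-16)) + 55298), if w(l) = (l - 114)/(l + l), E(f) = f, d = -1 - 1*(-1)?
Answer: 256/14156359 ≈ 1.8084e-5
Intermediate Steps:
d = 0 (d = -1 + 1 = 0)
L(m) = m² (L(m) = m*(0 + m) = m*m = m²)
w(l) = (-114 + l)/(2*l) (w(l) = (-114 + l)/((2*l)) = (-114 + l)*(1/(2*l)) = (-114 + l)/(2*l))
1/(w(L(-16)) + 55298) = 1/((-114 + (-16)²)/(2*((-16)²)) + 55298) = 1/((½)*(-114 + 256)/256 + 55298) = 1/((½)*(1/256)*142 + 55298) = 1/(71/256 + 55298) = 1/(14156359/256) = 256/14156359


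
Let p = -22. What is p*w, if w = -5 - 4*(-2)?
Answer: -66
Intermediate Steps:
w = 3 (w = -5 + 8 = 3)
p*w = -22*3 = -66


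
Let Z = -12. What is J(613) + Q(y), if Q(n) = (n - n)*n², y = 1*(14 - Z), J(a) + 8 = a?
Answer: 605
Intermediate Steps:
J(a) = -8 + a
y = 26 (y = 1*(14 - 1*(-12)) = 1*(14 + 12) = 1*26 = 26)
Q(n) = 0 (Q(n) = 0*n² = 0)
J(613) + Q(y) = (-8 + 613) + 0 = 605 + 0 = 605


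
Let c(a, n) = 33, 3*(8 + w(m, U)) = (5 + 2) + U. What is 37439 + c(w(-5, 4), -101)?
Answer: 37472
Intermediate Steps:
w(m, U) = -17/3 + U/3 (w(m, U) = -8 + ((5 + 2) + U)/3 = -8 + (7 + U)/3 = -8 + (7/3 + U/3) = -17/3 + U/3)
37439 + c(w(-5, 4), -101) = 37439 + 33 = 37472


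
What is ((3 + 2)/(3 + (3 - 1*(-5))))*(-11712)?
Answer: -58560/11 ≈ -5323.6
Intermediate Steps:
((3 + 2)/(3 + (3 - 1*(-5))))*(-11712) = (5/(3 + (3 + 5)))*(-11712) = (5/(3 + 8))*(-11712) = (5/11)*(-11712) = -58560/11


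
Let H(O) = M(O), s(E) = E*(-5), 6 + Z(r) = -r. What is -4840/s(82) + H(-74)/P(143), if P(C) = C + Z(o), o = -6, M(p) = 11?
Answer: 6333/533 ≈ 11.882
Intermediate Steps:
Z(r) = -6 - r
s(E) = -5*E
H(O) = 11
P(C) = C (P(C) = C + (-6 - 1*(-6)) = C + (-6 + 6) = C + 0 = C)
-4840/s(82) + H(-74)/P(143) = -4840/((-5*82)) + 11/143 = -4840/(-410) + 11*(1/143) = -4840*(-1/410) + 1/13 = 484/41 + 1/13 = 6333/533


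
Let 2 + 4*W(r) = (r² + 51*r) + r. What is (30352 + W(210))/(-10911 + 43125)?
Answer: 88213/64428 ≈ 1.3692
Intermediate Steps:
W(r) = -½ + 13*r + r²/4 (W(r) = -½ + ((r² + 51*r) + r)/4 = -½ + (r² + 52*r)/4 = -½ + (13*r + r²/4) = -½ + 13*r + r²/4)
(30352 + W(210))/(-10911 + 43125) = (30352 + (-½ + 13*210 + (¼)*210²))/(-10911 + 43125) = (30352 + (-½ + 2730 + (¼)*44100))/32214 = (30352 + (-½ + 2730 + 11025))*(1/32214) = (30352 + 27509/2)*(1/32214) = (88213/2)*(1/32214) = 88213/64428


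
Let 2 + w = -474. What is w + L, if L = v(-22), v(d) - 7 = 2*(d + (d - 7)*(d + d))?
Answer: 2039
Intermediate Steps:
v(d) = 7 + 2*d + 4*d*(-7 + d) (v(d) = 7 + 2*(d + (d - 7)*(d + d)) = 7 + 2*(d + (-7 + d)*(2*d)) = 7 + 2*(d + 2*d*(-7 + d)) = 7 + (2*d + 4*d*(-7 + d)) = 7 + 2*d + 4*d*(-7 + d))
w = -476 (w = -2 - 474 = -476)
L = 2515 (L = 7 - 26*(-22) + 4*(-22)² = 7 + 572 + 4*484 = 7 + 572 + 1936 = 2515)
w + L = -476 + 2515 = 2039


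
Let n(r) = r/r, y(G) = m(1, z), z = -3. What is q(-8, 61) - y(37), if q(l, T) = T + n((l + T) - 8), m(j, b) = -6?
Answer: 68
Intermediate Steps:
y(G) = -6
n(r) = 1
q(l, T) = 1 + T (q(l, T) = T + 1 = 1 + T)
q(-8, 61) - y(37) = (1 + 61) - 1*(-6) = 62 + 6 = 68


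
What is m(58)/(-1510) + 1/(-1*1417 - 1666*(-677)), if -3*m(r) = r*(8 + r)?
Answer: 1331628613/1575829205 ≈ 0.84503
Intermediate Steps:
m(r) = -r*(8 + r)/3
m(58)/(-1510) + 1/(-1*1417 - 1666*(-677)) = -1/3*58*(8 + 58)/(-1510) + 1/(-1*1417 - 1666*(-677)) = -1/3*58*66*(-1/1510) - 1/677/(-1417 - 1666) = -1276*(-1/1510) - 1/677/(-3083) = 638/755 - 1/3083*(-1/677) = 638/755 + 1/2087191 = 1331628613/1575829205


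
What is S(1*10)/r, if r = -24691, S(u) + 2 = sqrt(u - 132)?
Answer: 2/24691 - I*sqrt(122)/24691 ≈ 8.1001e-5 - 0.00044734*I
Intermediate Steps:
S(u) = -2 + sqrt(-132 + u) (S(u) = -2 + sqrt(u - 132) = -2 + sqrt(-132 + u))
S(1*10)/r = (-2 + sqrt(-132 + 1*10))/(-24691) = (-2 + sqrt(-132 + 10))*(-1/24691) = (-2 + sqrt(-122))*(-1/24691) = (-2 + I*sqrt(122))*(-1/24691) = 2/24691 - I*sqrt(122)/24691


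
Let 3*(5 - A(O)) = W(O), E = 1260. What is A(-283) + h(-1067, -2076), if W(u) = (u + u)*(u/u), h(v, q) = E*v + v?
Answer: -4035880/3 ≈ -1.3453e+6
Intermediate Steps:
h(v, q) = 1261*v (h(v, q) = 1260*v + v = 1261*v)
W(u) = 2*u (W(u) = (2*u)*1 = 2*u)
A(O) = 5 - 2*O/3
A(-283) + h(-1067, -2076) = (5 - ⅔*(-283)) + 1261*(-1067) = (5 + 566/3) - 1345487 = 581/3 - 1345487 = -4035880/3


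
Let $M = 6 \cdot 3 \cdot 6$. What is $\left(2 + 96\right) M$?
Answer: $10584$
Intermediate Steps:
$M = 108$ ($M = 18 \cdot 6 = 108$)
$\left(2 + 96\right) M = \left(2 + 96\right) 108 = 98 \cdot 108 = 10584$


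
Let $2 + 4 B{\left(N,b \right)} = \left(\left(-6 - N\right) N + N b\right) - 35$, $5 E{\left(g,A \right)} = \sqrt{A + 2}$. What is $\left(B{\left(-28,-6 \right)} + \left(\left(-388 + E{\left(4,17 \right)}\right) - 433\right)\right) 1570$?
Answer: $- \frac{2958665}{2} + 314 \sqrt{19} \approx -1.478 \cdot 10^{6}$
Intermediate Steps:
$E{\left(g,A \right)} = \frac{\sqrt{2 + A}}{5}$ ($E{\left(g,A \right)} = \frac{\sqrt{A + 2}}{5} = \frac{\sqrt{2 + A}}{5}$)
$B{\left(N,b \right)} = - \frac{37}{4} + \frac{N b}{4} + \frac{N \left(-6 - N\right)}{4}$ ($B{\left(N,b \right)} = - \frac{1}{2} + \frac{\left(\left(-6 - N\right) N + N b\right) - 35}{4} = - \frac{1}{2} + \frac{\left(N \left(-6 - N\right) + N b\right) - 35}{4} = - \frac{1}{2} + \frac{\left(N b + N \left(-6 - N\right)\right) - 35}{4} = - \frac{1}{2} + \frac{-35 + N b + N \left(-6 - N\right)}{4} = - \frac{1}{2} + \left(- \frac{35}{4} + \frac{N b}{4} + \frac{N \left(-6 - N\right)}{4}\right) = - \frac{37}{4} + \frac{N b}{4} + \frac{N \left(-6 - N\right)}{4}$)
$\left(B{\left(-28,-6 \right)} + \left(\left(-388 + E{\left(4,17 \right)}\right) - 433\right)\right) 1570 = \left(\left(- \frac{37}{4} - -42 - \frac{\left(-28\right)^{2}}{4} + \frac{1}{4} \left(-28\right) \left(-6\right)\right) - \left(821 - \frac{\sqrt{2 + 17}}{5}\right)\right) 1570 = \left(\left(- \frac{37}{4} + 42 - 196 + 42\right) - \left(821 - \frac{\sqrt{19}}{5}\right)\right) 1570 = \left(- \frac{485}{4} - \left(821 - \frac{\sqrt{19}}{5}\right)\right) 1570 = \left(- \frac{3769}{4} + \frac{\sqrt{19}}{5}\right) 1570 = - \frac{2958665}{2} + 314 \sqrt{19}$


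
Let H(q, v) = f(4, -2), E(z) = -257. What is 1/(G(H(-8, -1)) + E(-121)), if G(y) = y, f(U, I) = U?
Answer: -1/253 ≈ -0.0039526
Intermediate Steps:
H(q, v) = 4
1/(G(H(-8, -1)) + E(-121)) = 1/(4 - 257) = 1/(-253) = -1/253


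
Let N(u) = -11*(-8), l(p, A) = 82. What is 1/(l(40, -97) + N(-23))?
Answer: 1/170 ≈ 0.0058824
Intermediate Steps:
N(u) = 88
1/(l(40, -97) + N(-23)) = 1/(82 + 88) = 1/170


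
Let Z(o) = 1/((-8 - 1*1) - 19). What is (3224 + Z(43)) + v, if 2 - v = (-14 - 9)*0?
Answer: 90327/28 ≈ 3226.0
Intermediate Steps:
Z(o) = -1/28 (Z(o) = 1/((-8 - 1) - 19) = 1/(-9 - 19) = 1/(-28) = -1/28)
v = 2 (v = 2 - (-14 - 9)*0 = 2 - (-23)*0 = 2 - 1*0 = 2 + 0 = 2)
(3224 + Z(43)) + v = (3224 - 1/28) + 2 = 90271/28 + 2 = 90327/28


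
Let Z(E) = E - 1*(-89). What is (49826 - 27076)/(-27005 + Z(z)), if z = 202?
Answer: -11375/13357 ≈ -0.85161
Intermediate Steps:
Z(E) = 89 + E (Z(E) = E + 89 = 89 + E)
(49826 - 27076)/(-27005 + Z(z)) = (49826 - 27076)/(-27005 + (89 + 202)) = 22750/(-27005 + 291) = 22750/(-26714) = 22750*(-1/26714) = -11375/13357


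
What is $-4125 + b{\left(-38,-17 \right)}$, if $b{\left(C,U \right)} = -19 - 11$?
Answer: $-4155$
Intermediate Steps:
$b{\left(C,U \right)} = -30$ ($b{\left(C,U \right)} = -19 - 11 = -30$)
$-4125 + b{\left(-38,-17 \right)} = -4125 - 30 = -4155$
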